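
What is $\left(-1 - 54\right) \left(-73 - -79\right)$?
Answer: $-330$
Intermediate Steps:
$\left(-1 - 54\right) \left(-73 - -79\right) = - 55 \left(-73 + 79\right) = \left(-55\right) 6 = -330$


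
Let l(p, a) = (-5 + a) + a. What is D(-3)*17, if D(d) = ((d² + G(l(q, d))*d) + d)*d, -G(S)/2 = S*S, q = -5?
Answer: -37332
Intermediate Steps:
l(p, a) = -5 + 2*a
G(S) = -2*S² (G(S) = -2*S*S = -2*S²)
D(d) = d*(d + d² - 2*d*(-5 + 2*d)²) (D(d) = ((d² + (-2*(-5 + 2*d)²)*d) + d)*d = ((d² - 2*d*(-5 + 2*d)²) + d)*d = (d + d² - 2*d*(-5 + 2*d)²)*d = d*(d + d² - 2*d*(-5 + 2*d)²))
D(-3)*17 = ((-3)²*(-49 - 8*(-3)² + 41*(-3)))*17 = (9*(-49 - 8*9 - 123))*17 = (9*(-49 - 72 - 123))*17 = (9*(-244))*17 = -2196*17 = -37332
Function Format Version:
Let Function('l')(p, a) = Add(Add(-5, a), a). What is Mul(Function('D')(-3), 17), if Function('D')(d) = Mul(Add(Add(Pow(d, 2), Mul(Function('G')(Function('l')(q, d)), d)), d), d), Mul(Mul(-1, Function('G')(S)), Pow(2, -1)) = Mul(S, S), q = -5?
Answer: -37332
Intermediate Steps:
Function('l')(p, a) = Add(-5, Mul(2, a))
Function('G')(S) = Mul(-2, Pow(S, 2)) (Function('G')(S) = Mul(-2, Mul(S, S)) = Mul(-2, Pow(S, 2)))
Function('D')(d) = Mul(d, Add(d, Pow(d, 2), Mul(-2, d, Pow(Add(-5, Mul(2, d)), 2)))) (Function('D')(d) = Mul(Add(Add(Pow(d, 2), Mul(Mul(-2, Pow(Add(-5, Mul(2, d)), 2)), d)), d), d) = Mul(Add(Add(Pow(d, 2), Mul(-2, d, Pow(Add(-5, Mul(2, d)), 2))), d), d) = Mul(Add(d, Pow(d, 2), Mul(-2, d, Pow(Add(-5, Mul(2, d)), 2))), d) = Mul(d, Add(d, Pow(d, 2), Mul(-2, d, Pow(Add(-5, Mul(2, d)), 2)))))
Mul(Function('D')(-3), 17) = Mul(Mul(Pow(-3, 2), Add(-49, Mul(-8, Pow(-3, 2)), Mul(41, -3))), 17) = Mul(Mul(9, Add(-49, Mul(-8, 9), -123)), 17) = Mul(Mul(9, Add(-49, -72, -123)), 17) = Mul(Mul(9, -244), 17) = Mul(-2196, 17) = -37332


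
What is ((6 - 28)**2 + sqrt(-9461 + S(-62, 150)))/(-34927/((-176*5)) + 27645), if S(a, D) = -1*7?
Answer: 425920/24362527 + 5280*I*sqrt(263)/24362527 ≈ 0.017483 + 0.0035147*I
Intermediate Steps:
S(a, D) = -7
((6 - 28)**2 + sqrt(-9461 + S(-62, 150)))/(-34927/((-176*5)) + 27645) = ((6 - 28)**2 + sqrt(-9461 - 7))/(-34927/((-176*5)) + 27645) = ((-22)**2 + sqrt(-9468))/(-34927/(-880) + 27645) = (484 + 6*I*sqrt(263))/(-34927*(-1/880) + 27645) = (484 + 6*I*sqrt(263))/(34927/880 + 27645) = (484 + 6*I*sqrt(263))/(24362527/880) = (484 + 6*I*sqrt(263))*(880/24362527) = 425920/24362527 + 5280*I*sqrt(263)/24362527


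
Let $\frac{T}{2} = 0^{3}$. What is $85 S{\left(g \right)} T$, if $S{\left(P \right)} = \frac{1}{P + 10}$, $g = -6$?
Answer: $0$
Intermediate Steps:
$T = 0$ ($T = 2 \cdot 0^{3} = 2 \cdot 0 = 0$)
$S{\left(P \right)} = \frac{1}{10 + P}$
$85 S{\left(g \right)} T = \frac{85}{10 - 6} \cdot 0 = \frac{85}{4} \cdot 0 = 0$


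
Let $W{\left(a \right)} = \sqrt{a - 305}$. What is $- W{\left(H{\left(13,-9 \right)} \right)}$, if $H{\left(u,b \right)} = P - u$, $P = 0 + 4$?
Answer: $- i \sqrt{314} \approx - 17.72 i$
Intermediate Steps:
$P = 4$
$H{\left(u,b \right)} = 4 - u$
$W{\left(a \right)} = \sqrt{-305 + a}$
$- W{\left(H{\left(13,-9 \right)} \right)} = - \sqrt{-305 + \left(4 - 13\right)} = - \sqrt{-305 - 9} = - \sqrt{-314} = - i \sqrt{314}$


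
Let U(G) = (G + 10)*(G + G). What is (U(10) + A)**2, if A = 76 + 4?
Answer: 230400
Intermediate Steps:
A = 80
U(G) = 2*G*(10 + G) (U(G) = (10 + G)*(2*G) = 2*G*(10 + G))
(U(10) + A)**2 = (2*10*(10 + 10) + 80)**2 = (2*10*20 + 80)**2 = (400 + 80)**2 = 480**2 = 230400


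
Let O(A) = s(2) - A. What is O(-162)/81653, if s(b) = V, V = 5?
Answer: 167/81653 ≈ 0.0020452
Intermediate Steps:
s(b) = 5
O(A) = 5 - A
O(-162)/81653 = (5 - 1*(-162))/81653 = (5 + 162)*(1/81653) = 167*(1/81653) = 167/81653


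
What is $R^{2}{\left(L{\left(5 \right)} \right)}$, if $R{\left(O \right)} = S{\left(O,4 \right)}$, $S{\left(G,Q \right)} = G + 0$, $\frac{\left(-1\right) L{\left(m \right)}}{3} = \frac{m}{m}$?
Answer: $9$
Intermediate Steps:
$L{\left(m \right)} = -3$ ($L{\left(m \right)} = - 3 \frac{m}{m} = \left(-3\right) 1 = -3$)
$S{\left(G,Q \right)} = G$
$R{\left(O \right)} = O$
$R^{2}{\left(L{\left(5 \right)} \right)} = \left(-3\right)^{2} = 9$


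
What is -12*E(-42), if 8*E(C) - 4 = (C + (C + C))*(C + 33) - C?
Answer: -1770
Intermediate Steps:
E(C) = ½ - C/8 + 3*C*(33 + C)/8 (E(C) = ½ + ((C + (C + C))*(C + 33) - C)/8 = ½ + ((C + 2*C)*(33 + C) - C)/8 = ½ + ((3*C)*(33 + C) - C)/8 = ½ + (3*C*(33 + C) - C)/8 = ½ + (-C + 3*C*(33 + C))/8 = ½ + (-C/8 + 3*C*(33 + C)/8) = ½ - C/8 + 3*C*(33 + C)/8)
-12*E(-42) = -12*(½ + (3/8)*(-42)² + (49/4)*(-42)) = -12*(½ + (3/8)*1764 - 1029/2) = -12*(½ + 1323/2 - 1029/2) = -12*295/2 = -1770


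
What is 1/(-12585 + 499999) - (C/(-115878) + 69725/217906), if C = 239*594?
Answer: 464174536127788/512810533194323 ≈ 0.90516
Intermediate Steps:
C = 141966
1/(-12585 + 499999) - (C/(-115878) + 69725/217906) = 1/(-12585 + 499999) - (141966/(-115878) + 69725/217906) = 1/487414 - (141966*(-1/115878) + 69725*(1/217906)) = 1/487414 - (-23661/19313 + 69725/217906) = 1/487414 - 1*(-3809274941/4208418578) = 1/487414 + 3809274941/4208418578 = 464174536127788/512810533194323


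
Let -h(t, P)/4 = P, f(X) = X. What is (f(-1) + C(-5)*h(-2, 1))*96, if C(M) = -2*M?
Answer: -3936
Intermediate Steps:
h(t, P) = -4*P
(f(-1) + C(-5)*h(-2, 1))*96 = (-1 + (-2*(-5))*(-4*1))*96 = (-1 + 10*(-4))*96 = (-1 - 40)*96 = -41*96 = -3936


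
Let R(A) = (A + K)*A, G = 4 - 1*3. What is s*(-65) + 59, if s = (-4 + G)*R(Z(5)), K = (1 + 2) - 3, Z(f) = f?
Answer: 4934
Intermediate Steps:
K = 0 (K = 3 - 3 = 0)
G = 1 (G = 4 - 3 = 1)
R(A) = A**2 (R(A) = (A + 0)*A = A*A = A**2)
s = -75 (s = (-4 + 1)*5**2 = -3*25 = -75)
s*(-65) + 59 = -75*(-65) + 59 = 4875 + 59 = 4934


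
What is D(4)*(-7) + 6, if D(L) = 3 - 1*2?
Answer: -1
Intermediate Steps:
D(L) = 1 (D(L) = 3 - 2 = 1)
D(4)*(-7) + 6 = 1*(-7) + 6 = -7 + 6 = -1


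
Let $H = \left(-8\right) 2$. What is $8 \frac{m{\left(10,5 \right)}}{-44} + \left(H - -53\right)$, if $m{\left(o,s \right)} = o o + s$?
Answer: $\frac{197}{11} \approx 17.909$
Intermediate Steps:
$H = -16$
$m{\left(o,s \right)} = s + o^{2}$ ($m{\left(o,s \right)} = o^{2} + s = s + o^{2}$)
$8 \frac{m{\left(10,5 \right)}}{-44} + \left(H - -53\right) = 8 \frac{5 + 10^{2}}{-44} - -37 = 8 \left(5 + 100\right) \left(- \frac{1}{44}\right) + \left(-16 + 53\right) = 8 \cdot 105 \left(- \frac{1}{44}\right) + 37 = 8 \left(- \frac{105}{44}\right) + 37 = - \frac{210}{11} + 37 = \frac{197}{11}$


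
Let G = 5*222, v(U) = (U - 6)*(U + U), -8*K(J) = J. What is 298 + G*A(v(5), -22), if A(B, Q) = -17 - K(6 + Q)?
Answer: -20792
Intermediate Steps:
K(J) = -J/8
v(U) = 2*U*(-6 + U) (v(U) = (-6 + U)*(2*U) = 2*U*(-6 + U))
A(B, Q) = -65/4 + Q/8 (A(B, Q) = -17 - (-1)*(6 + Q)/8 = -17 - (-3/4 - Q/8) = -17 + (3/4 + Q/8) = -65/4 + Q/8)
G = 1110
298 + G*A(v(5), -22) = 298 + 1110*(-65/4 + (1/8)*(-22)) = 298 + 1110*(-65/4 - 11/4) = 298 + 1110*(-19) = 298 - 21090 = -20792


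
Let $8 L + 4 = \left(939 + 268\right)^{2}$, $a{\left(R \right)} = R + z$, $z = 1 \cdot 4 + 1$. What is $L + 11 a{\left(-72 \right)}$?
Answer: $\frac{1450949}{8} \approx 1.8137 \cdot 10^{5}$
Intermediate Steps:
$z = 5$ ($z = 4 + 1 = 5$)
$a{\left(R \right)} = 5 + R$ ($a{\left(R \right)} = R + 5 = 5 + R$)
$L = \frac{1456845}{8}$ ($L = - \frac{1}{2} + \frac{\left(939 + 268\right)^{2}}{8} = - \frac{1}{2} + \frac{1207^{2}}{8} = - \frac{1}{2} + \frac{1}{8} \cdot 1456849 = - \frac{1}{2} + \frac{1456849}{8} = \frac{1456845}{8} \approx 1.8211 \cdot 10^{5}$)
$L + 11 a{\left(-72 \right)} = \frac{1456845}{8} + 11 \left(5 - 72\right) = \frac{1456845}{8} + 11 \left(-67\right) = \frac{1456845}{8} - 737 = \frac{1450949}{8}$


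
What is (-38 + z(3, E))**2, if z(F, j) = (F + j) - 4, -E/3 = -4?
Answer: 729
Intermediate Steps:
E = 12 (E = -3*(-4) = 12)
z(F, j) = -4 + F + j
(-38 + z(3, E))**2 = (-38 + (-4 + 3 + 12))**2 = (-38 + 11)**2 = (-27)**2 = 729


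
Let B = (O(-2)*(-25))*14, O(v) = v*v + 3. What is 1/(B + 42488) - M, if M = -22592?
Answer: 904538497/40038 ≈ 22592.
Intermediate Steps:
O(v) = 3 + v² (O(v) = v² + 3 = 3 + v²)
B = -2450 (B = ((3 + (-2)²)*(-25))*14 = ((3 + 4)*(-25))*14 = (7*(-25))*14 = -175*14 = -2450)
1/(B + 42488) - M = 1/(-2450 + 42488) - 1*(-22592) = 1/40038 + 22592 = 904538497/40038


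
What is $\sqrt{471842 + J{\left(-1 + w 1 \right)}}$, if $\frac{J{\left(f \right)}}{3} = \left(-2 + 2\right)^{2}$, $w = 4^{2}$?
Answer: $\sqrt{471842} \approx 686.91$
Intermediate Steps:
$w = 16$
$J{\left(f \right)} = 0$ ($J{\left(f \right)} = 3 \left(-2 + 2\right)^{2} = 3 \cdot 0^{2} = 3 \cdot 0 = 0$)
$\sqrt{471842 + J{\left(-1 + w 1 \right)}} = \sqrt{471842 + 0} = \sqrt{471842}$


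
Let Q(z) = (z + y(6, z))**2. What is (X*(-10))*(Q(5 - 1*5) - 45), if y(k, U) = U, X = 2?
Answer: 900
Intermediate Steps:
Q(z) = 4*z**2 (Q(z) = (z + z)**2 = (2*z)**2 = 4*z**2)
(X*(-10))*(Q(5 - 1*5) - 45) = (2*(-10))*(4*(5 - 1*5)**2 - 45) = -20*(4*(5 - 5)**2 - 45) = -20*(4*0**2 - 45) = -20*(4*0 - 45) = -20*(0 - 45) = -20*(-45) = 900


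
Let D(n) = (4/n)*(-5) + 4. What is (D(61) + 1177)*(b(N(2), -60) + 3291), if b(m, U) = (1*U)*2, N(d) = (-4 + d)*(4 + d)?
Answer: 228378591/61 ≈ 3.7439e+6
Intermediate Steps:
D(n) = 4 - 20/n (D(n) = -20/n + 4 = 4 - 20/n)
b(m, U) = 2*U (b(m, U) = U*2 = 2*U)
(D(61) + 1177)*(b(N(2), -60) + 3291) = ((4 - 20/61) + 1177)*(2*(-60) + 3291) = ((4 - 20*1/61) + 1177)*(-120 + 3291) = ((4 - 20/61) + 1177)*3171 = (224/61 + 1177)*3171 = (72021/61)*3171 = 228378591/61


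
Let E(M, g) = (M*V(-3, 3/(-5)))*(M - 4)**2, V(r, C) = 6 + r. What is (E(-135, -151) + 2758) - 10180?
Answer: -7832427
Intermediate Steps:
E(M, g) = 3*M*(-4 + M)**2 (E(M, g) = (M*(6 - 3))*(M - 4)**2 = (M*3)*(-4 + M)**2 = (3*M)*(-4 + M)**2 = 3*M*(-4 + M)**2)
(E(-135, -151) + 2758) - 10180 = (3*(-135)*(-4 - 135)**2 + 2758) - 10180 = (3*(-135)*(-139)**2 + 2758) - 10180 = (3*(-135)*19321 + 2758) - 10180 = (-7825005 + 2758) - 10180 = -7822247 - 10180 = -7832427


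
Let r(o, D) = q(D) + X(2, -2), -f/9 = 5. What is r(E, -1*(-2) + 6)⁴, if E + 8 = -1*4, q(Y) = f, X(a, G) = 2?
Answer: 3418801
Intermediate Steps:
f = -45 (f = -9*5 = -45)
q(Y) = -45
E = -12 (E = -8 - 1*4 = -8 - 4 = -12)
r(o, D) = -43 (r(o, D) = -45 + 2 = -43)
r(E, -1*(-2) + 6)⁴ = (-43)⁴ = 3418801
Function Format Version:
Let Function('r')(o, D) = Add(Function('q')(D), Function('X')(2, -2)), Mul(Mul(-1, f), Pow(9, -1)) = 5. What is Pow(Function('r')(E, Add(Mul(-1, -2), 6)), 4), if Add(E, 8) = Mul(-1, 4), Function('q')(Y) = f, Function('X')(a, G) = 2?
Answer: 3418801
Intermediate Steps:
f = -45 (f = Mul(-9, 5) = -45)
Function('q')(Y) = -45
E = -12 (E = Add(-8, Mul(-1, 4)) = Add(-8, -4) = -12)
Function('r')(o, D) = -43 (Function('r')(o, D) = Add(-45, 2) = -43)
Pow(Function('r')(E, Add(Mul(-1, -2), 6)), 4) = Pow(-43, 4) = 3418801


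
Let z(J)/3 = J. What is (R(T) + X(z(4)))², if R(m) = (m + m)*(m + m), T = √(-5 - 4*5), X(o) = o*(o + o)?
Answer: 35344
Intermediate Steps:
z(J) = 3*J
X(o) = 2*o² (X(o) = o*(2*o) = 2*o²)
T = 5*I (T = √(-5 - 20) = √(-25) = 5*I ≈ 5.0*I)
R(m) = 4*m² (R(m) = (2*m)*(2*m) = 4*m²)
(R(T) + X(z(4)))² = (4*(5*I)² + 2*(3*4)²)² = (4*(-25) + 2*12²)² = (-100 + 2*144)² = (-100 + 288)² = 188² = 35344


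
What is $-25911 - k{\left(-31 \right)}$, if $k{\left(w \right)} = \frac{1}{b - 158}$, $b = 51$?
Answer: $- \frac{2772476}{107} \approx -25911.0$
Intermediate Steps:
$k{\left(w \right)} = - \frac{1}{107}$ ($k{\left(w \right)} = \frac{1}{51 - 158} = \frac{1}{-107} = - \frac{1}{107}$)
$-25911 - k{\left(-31 \right)} = -25911 - - \frac{1}{107} = -25911 + \frac{1}{107} = - \frac{2772476}{107}$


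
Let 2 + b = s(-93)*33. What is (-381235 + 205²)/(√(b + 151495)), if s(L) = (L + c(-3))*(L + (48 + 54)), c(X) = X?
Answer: -339210*√122981/122981 ≈ -967.27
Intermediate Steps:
s(L) = (-3 + L)*(102 + L) (s(L) = (L - 3)*(L + (48 + 54)) = (-3 + L)*(L + 102) = (-3 + L)*(102 + L))
b = -28514 (b = -2 + (-306 + (-93)² + 99*(-93))*33 = -2 + (-306 + 8649 - 9207)*33 = -2 - 864*33 = -2 - 28512 = -28514)
(-381235 + 205²)/(√(b + 151495)) = (-381235 + 205²)/(√(-28514 + 151495)) = (-381235 + 42025)/(√122981) = -339210*√122981/122981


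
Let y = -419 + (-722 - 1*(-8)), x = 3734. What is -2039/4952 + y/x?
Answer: -6612121/9245384 ≈ -0.71518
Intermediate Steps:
y = -1133 (y = -419 + (-722 + 8) = -419 - 714 = -1133)
-2039/4952 + y/x = -2039/4952 - 1133/3734 = -6612121/9245384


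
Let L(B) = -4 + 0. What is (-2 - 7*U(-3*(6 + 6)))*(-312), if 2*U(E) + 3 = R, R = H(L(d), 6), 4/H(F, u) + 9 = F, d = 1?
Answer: -2988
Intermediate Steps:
L(B) = -4
H(F, u) = 4/(-9 + F)
R = -4/13 (R = 4/(-9 - 4) = 4/(-13) = 4*(-1/13) = -4/13 ≈ -0.30769)
U(E) = -43/26 (U(E) = -3/2 + (½)*(-4/13) = -3/2 - 2/13 = -43/26)
(-2 - 7*U(-3*(6 + 6)))*(-312) = (-2 - 7*(-43/26))*(-312) = (-2 + 301/26)*(-312) = (249/26)*(-312) = -2988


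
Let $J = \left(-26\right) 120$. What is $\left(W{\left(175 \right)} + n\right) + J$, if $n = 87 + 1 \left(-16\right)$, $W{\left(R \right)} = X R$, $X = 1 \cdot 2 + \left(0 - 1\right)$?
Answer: $-2874$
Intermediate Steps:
$J = -3120$
$X = 1$ ($X = 2 + \left(0 - 1\right) = 2 - 1 = 1$)
$W{\left(R \right)} = R$ ($W{\left(R \right)} = 1 R = R$)
$n = 71$ ($n = 87 - 16 = 71$)
$\left(W{\left(175 \right)} + n\right) + J = \left(175 + 71\right) - 3120 = 246 - 3120 = -2874$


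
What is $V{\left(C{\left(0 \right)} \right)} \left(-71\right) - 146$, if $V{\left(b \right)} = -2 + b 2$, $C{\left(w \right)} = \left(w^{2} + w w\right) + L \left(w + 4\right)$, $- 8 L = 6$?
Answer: $422$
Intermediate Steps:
$L = - \frac{3}{4}$ ($L = \left(- \frac{1}{8}\right) 6 = - \frac{3}{4} \approx -0.75$)
$C{\left(w \right)} = -3 + 2 w^{2} - \frac{3 w}{4}$ ($C{\left(w \right)} = \left(w^{2} + w w\right) - \frac{3 \left(w + 4\right)}{4} = \left(w^{2} + w^{2}\right) - \frac{3 \left(4 + w\right)}{4} = 2 w^{2} - \left(3 + \frac{3 w}{4}\right) = -3 + 2 w^{2} - \frac{3 w}{4}$)
$V{\left(b \right)} = -2 + 2 b$
$V{\left(C{\left(0 \right)} \right)} \left(-71\right) - 146 = \left(-2 + 2 \left(-3 + 2 \cdot 0^{2} - 0\right)\right) \left(-71\right) - 146 = \left(-2 + 2 \left(-3 + 2 \cdot 0 + 0\right)\right) \left(-71\right) - 146 = \left(-2 + 2 \left(-3 + 0 + 0\right)\right) \left(-71\right) - 146 = \left(-2 + 2 \left(-3\right)\right) \left(-71\right) - 146 = \left(-2 - 6\right) \left(-71\right) - 146 = \left(-8\right) \left(-71\right) - 146 = 568 - 146 = 422$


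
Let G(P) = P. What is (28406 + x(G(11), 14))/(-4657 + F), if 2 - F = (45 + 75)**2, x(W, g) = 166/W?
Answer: -312632/209605 ≈ -1.4915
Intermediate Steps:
F = -14398 (F = 2 - (45 + 75)**2 = 2 - 1*120**2 = 2 - 1*14400 = 2 - 14400 = -14398)
(28406 + x(G(11), 14))/(-4657 + F) = (28406 + 166/11)/(-4657 - 14398) = (28406 + 166*(1/11))/(-19055) = (28406 + 166/11)*(-1/19055) = (312632/11)*(-1/19055) = -312632/209605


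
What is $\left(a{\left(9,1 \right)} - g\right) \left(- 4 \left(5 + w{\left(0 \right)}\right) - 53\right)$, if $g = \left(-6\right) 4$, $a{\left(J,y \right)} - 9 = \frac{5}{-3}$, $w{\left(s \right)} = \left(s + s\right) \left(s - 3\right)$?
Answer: $- \frac{6862}{3} \approx -2287.3$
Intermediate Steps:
$w{\left(s \right)} = 2 s \left(-3 + s\right)$
$a{\left(J,y \right)} = \frac{22}{3}$ ($a{\left(J,y \right)} = 9 + \frac{5}{-3} = 9 + 5 \left(- \frac{1}{3}\right) = 9 - \frac{5}{3} = \frac{22}{3}$)
$g = -24$
$\left(a{\left(9,1 \right)} - g\right) \left(- 4 \left(5 + w{\left(0 \right)}\right) - 53\right) = \left(\frac{22}{3} - -24\right) \left(- 4 \left(5 + 2 \cdot 0 \left(-3 + 0\right)\right) - 53\right) = \left(\frac{22}{3} + 24\right) \left(- 4 \left(5 + 2 \cdot 0 \left(-3\right)\right) - 53\right) = \frac{94 \left(- 4 \left(5 + 0\right) - 53\right)}{3} = \frac{94 \left(\left(-4\right) 5 - 53\right)}{3} = \frac{94 \left(-20 - 53\right)}{3} = \frac{94}{3} \left(-73\right) = - \frac{6862}{3}$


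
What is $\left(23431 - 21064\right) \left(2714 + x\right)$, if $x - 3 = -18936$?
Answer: $-38390373$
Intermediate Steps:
$x = -18933$ ($x = 3 - 18936 = -18933$)
$\left(23431 - 21064\right) \left(2714 + x\right) = \left(23431 - 21064\right) \left(2714 - 18933\right) = 2367 \left(-16219\right) = -38390373$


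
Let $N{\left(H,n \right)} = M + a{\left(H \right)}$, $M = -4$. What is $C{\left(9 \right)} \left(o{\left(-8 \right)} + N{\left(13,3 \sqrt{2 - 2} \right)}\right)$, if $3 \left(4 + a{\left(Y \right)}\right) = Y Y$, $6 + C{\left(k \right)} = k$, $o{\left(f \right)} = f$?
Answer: $121$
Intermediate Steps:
$C{\left(k \right)} = -6 + k$
$a{\left(Y \right)} = -4 + \frac{Y^{2}}{3}$ ($a{\left(Y \right)} = -4 + \frac{Y Y}{3} = -4 + \frac{Y^{2}}{3}$)
$N{\left(H,n \right)} = -8 + \frac{H^{2}}{3}$ ($N{\left(H,n \right)} = -4 + \left(-4 + \frac{H^{2}}{3}\right) = -8 + \frac{H^{2}}{3}$)
$C{\left(9 \right)} \left(o{\left(-8 \right)} + N{\left(13,3 \sqrt{2 - 2} \right)}\right) = \left(-6 + 9\right) \left(-8 - \left(8 - \frac{13^{2}}{3}\right)\right) = 3 \left(-8 + \left(-8 + \frac{1}{3} \cdot 169\right)\right) = 3 \left(-8 + \left(-8 + \frac{169}{3}\right)\right) = 3 \left(-8 + \frac{145}{3}\right) = 3 \cdot \frac{121}{3} = 121$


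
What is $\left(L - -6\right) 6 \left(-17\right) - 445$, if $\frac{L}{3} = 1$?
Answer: $-1363$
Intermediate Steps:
$L = 3$ ($L = 3 \cdot 1 = 3$)
$\left(L - -6\right) 6 \left(-17\right) - 445 = \left(3 - -6\right) 6 \left(-17\right) - 445 = \left(3 + 6\right) 6 \left(-17\right) - 445 = 9 \cdot 6 \left(-17\right) - 445 = 54 \left(-17\right) - 445 = -918 - 445 = -1363$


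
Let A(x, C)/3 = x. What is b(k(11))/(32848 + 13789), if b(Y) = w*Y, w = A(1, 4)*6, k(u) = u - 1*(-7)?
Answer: 324/46637 ≈ 0.0069473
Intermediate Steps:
k(u) = 7 + u (k(u) = u + 7 = 7 + u)
A(x, C) = 3*x
w = 18 (w = (3*1)*6 = 3*6 = 18)
b(Y) = 18*Y
b(k(11))/(32848 + 13789) = (18*(7 + 11))/(32848 + 13789) = (18*18)/46637 = 324*(1/46637) = 324/46637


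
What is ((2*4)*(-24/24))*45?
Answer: -360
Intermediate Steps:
((2*4)*(-24/24))*45 = (8*(-24*1/24))*45 = (8*(-1))*45 = -8*45 = -360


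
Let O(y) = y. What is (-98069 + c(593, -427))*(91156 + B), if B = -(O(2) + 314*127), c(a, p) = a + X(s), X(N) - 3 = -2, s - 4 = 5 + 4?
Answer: -4998128100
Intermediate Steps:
s = 13 (s = 4 + (5 + 4) = 4 + 9 = 13)
X(N) = 1 (X(N) = 3 - 2 = 1)
c(a, p) = 1 + a (c(a, p) = a + 1 = 1 + a)
B = -39880 (B = -(2 + 314*127) = -(2 + 39878) = -1*39880 = -39880)
(-98069 + c(593, -427))*(91156 + B) = (-98069 + (1 + 593))*(91156 - 39880) = (-98069 + 594)*51276 = -97475*51276 = -4998128100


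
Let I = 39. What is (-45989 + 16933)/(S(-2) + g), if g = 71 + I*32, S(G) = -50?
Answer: -29056/1269 ≈ -22.897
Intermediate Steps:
g = 1319 (g = 71 + 39*32 = 71 + 1248 = 1319)
(-45989 + 16933)/(S(-2) + g) = (-45989 + 16933)/(-50 + 1319) = -29056/1269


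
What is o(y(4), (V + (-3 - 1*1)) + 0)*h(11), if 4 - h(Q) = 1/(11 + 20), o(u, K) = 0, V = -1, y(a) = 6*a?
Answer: 0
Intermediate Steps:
h(Q) = 123/31 (h(Q) = 4 - 1/(11 + 20) = 4 - 1/31 = 123/31)
o(y(4), (V + (-3 - 1*1)) + 0)*h(11) = 0*(123/31) = 0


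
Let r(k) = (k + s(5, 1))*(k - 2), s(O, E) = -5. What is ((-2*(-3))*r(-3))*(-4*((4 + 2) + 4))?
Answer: -9600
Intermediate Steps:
r(k) = (-5 + k)*(-2 + k) (r(k) = (k - 5)*(k - 2) = (-5 + k)*(-2 + k))
((-2*(-3))*r(-3))*(-4*((4 + 2) + 4)) = ((-2*(-3))*(10 + (-3)**2 - 7*(-3)))*(-4*((4 + 2) + 4)) = (6*(10 + 9 + 21))*(-4*(6 + 4)) = (6*40)*(-4*10) = 240*(-40) = -9600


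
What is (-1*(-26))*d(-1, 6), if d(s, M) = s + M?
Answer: 130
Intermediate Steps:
d(s, M) = M + s
(-1*(-26))*d(-1, 6) = (-1*(-26))*(6 - 1) = 26*5 = 130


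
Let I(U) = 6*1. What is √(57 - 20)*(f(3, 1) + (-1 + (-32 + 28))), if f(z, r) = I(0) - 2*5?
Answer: -9*√37 ≈ -54.745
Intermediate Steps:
I(U) = 6
f(z, r) = -4 (f(z, r) = 6 - 2*5 = 6 - 10 = -4)
√(57 - 20)*(f(3, 1) + (-1 + (-32 + 28))) = √(57 - 20)*(-4 + (-1 + (-32 + 28))) = √37*(-4 + (-1 - 4)) = √37*(-4 - 5) = √37*(-9) = -9*√37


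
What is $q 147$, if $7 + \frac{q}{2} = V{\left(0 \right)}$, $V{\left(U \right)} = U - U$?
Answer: $-2058$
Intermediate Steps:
$V{\left(U \right)} = 0$
$q = -14$ ($q = -14 + 2 \cdot 0 = -14 + 0 = -14$)
$q 147 = \left(-14\right) 147 = -2058$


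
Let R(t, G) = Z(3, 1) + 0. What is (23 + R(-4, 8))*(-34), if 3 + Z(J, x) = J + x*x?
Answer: -816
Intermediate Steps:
Z(J, x) = -3 + J + x² (Z(J, x) = -3 + (J + x*x) = -3 + (J + x²) = -3 + J + x²)
R(t, G) = 1 (R(t, G) = (-3 + 3 + 1²) + 0 = (-3 + 3 + 1) + 0 = 1 + 0 = 1)
(23 + R(-4, 8))*(-34) = (23 + 1)*(-34) = 24*(-34) = -816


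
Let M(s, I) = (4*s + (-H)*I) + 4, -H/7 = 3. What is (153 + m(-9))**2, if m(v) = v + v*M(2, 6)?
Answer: 1205604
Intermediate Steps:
H = -21 (H = -7*3 = -21)
M(s, I) = 4 + 4*s + 21*I (M(s, I) = (4*s + (-1*(-21))*I) + 4 = (4*s + 21*I) + 4 = 4 + 4*s + 21*I)
m(v) = 139*v (m(v) = v + v*(4 + 4*2 + 21*6) = v + v*(4 + 8 + 126) = v + v*138 = v + 138*v = 139*v)
(153 + m(-9))**2 = (153 + 139*(-9))**2 = (153 - 1251)**2 = (-1098)**2 = 1205604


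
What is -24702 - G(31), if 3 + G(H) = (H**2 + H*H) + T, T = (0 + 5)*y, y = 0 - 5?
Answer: -26596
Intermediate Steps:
y = -5
T = -25 (T = (0 + 5)*(-5) = 5*(-5) = -25)
G(H) = -28 + 2*H**2 (G(H) = -3 + ((H**2 + H*H) - 25) = -3 + ((H**2 + H**2) - 25) = -3 + (2*H**2 - 25) = -3 + (-25 + 2*H**2) = -28 + 2*H**2)
-24702 - G(31) = -24702 - (-28 + 2*31**2) = -24702 - (-28 + 2*961) = -24702 - (-28 + 1922) = -24702 - 1*1894 = -24702 - 1894 = -26596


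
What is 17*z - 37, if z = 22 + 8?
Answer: 473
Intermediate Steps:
z = 30
17*z - 37 = 17*30 - 37 = 510 - 37 = 473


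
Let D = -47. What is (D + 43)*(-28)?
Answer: 112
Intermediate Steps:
(D + 43)*(-28) = (-47 + 43)*(-28) = -4*(-28) = 112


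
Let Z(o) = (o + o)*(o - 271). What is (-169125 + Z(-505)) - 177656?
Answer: 436979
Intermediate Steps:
Z(o) = 2*o*(-271 + o) (Z(o) = (2*o)*(-271 + o) = 2*o*(-271 + o))
(-169125 + Z(-505)) - 177656 = (-169125 + 2*(-505)*(-271 - 505)) - 177656 = (-169125 + 2*(-505)*(-776)) - 177656 = (-169125 + 783760) - 177656 = 614635 - 177656 = 436979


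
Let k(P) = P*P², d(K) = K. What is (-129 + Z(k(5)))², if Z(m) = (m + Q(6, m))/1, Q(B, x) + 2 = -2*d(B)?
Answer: 324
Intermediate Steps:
Q(B, x) = -2 - 2*B
k(P) = P³
Z(m) = -14 + m (Z(m) = (m + (-2 - 2*6))/1 = (m + (-2 - 12))*1 = (m - 14)*1 = (-14 + m)*1 = -14 + m)
(-129 + Z(k(5)))² = (-129 + (-14 + 5³))² = (-129 + (-14 + 125))² = (-129 + 111)² = (-18)² = 324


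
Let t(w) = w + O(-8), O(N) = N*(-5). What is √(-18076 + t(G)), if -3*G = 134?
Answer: I*√162726/3 ≈ 134.46*I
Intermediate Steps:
G = -134/3 (G = -⅓*134 = -134/3 ≈ -44.667)
O(N) = -5*N
t(w) = 40 + w (t(w) = w - 5*(-8) = w + 40 = 40 + w)
√(-18076 + t(G)) = √(-18076 + (40 - 134/3)) = √(-18076 - 14/3) = √(-54242/3) = I*√162726/3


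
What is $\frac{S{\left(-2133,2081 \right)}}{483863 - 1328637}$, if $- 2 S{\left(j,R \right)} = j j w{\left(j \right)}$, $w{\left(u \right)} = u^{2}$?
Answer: $\frac{20699669996721}{1689548} \approx 1.2252 \cdot 10^{7}$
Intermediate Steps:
$S{\left(j,R \right)} = - \frac{j^{4}}{2}$ ($S{\left(j,R \right)} = - \frac{j j j^{2}}{2} = - \frac{j^{2} j^{2}}{2} = - \frac{j^{4}}{2}$)
$\frac{S{\left(-2133,2081 \right)}}{483863 - 1328637} = \frac{\left(- \frac{1}{2}\right) \left(-2133\right)^{4}}{483863 - 1328637} = \frac{\left(- \frac{1}{2}\right) 20699669996721}{483863 - 1328637} = - \frac{20699669996721}{2 \left(-844774\right)} = \left(- \frac{20699669996721}{2}\right) \left(- \frac{1}{844774}\right) = \frac{20699669996721}{1689548}$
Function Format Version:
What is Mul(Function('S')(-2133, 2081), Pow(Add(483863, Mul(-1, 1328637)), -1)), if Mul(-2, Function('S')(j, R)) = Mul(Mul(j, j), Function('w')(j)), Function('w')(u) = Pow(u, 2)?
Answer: Rational(20699669996721, 1689548) ≈ 1.2252e+7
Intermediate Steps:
Function('S')(j, R) = Mul(Rational(-1, 2), Pow(j, 4)) (Function('S')(j, R) = Mul(Rational(-1, 2), Mul(Mul(j, j), Pow(j, 2))) = Mul(Rational(-1, 2), Mul(Pow(j, 2), Pow(j, 2))) = Mul(Rational(-1, 2), Pow(j, 4)))
Mul(Function('S')(-2133, 2081), Pow(Add(483863, Mul(-1, 1328637)), -1)) = Mul(Mul(Rational(-1, 2), Pow(-2133, 4)), Pow(Add(483863, Mul(-1, 1328637)), -1)) = Mul(Mul(Rational(-1, 2), 20699669996721), Pow(Add(483863, -1328637), -1)) = Mul(Rational(-20699669996721, 2), Pow(-844774, -1)) = Mul(Rational(-20699669996721, 2), Rational(-1, 844774)) = Rational(20699669996721, 1689548)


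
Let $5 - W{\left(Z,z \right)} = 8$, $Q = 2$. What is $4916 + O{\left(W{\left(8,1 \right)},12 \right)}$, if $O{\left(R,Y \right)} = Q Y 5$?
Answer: $5036$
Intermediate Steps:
$W{\left(Z,z \right)} = -3$ ($W{\left(Z,z \right)} = 5 - 8 = -3$)
$O{\left(R,Y \right)} = 10 Y$ ($O{\left(R,Y \right)} = 2 Y 5 = 10 Y$)
$4916 + O{\left(W{\left(8,1 \right)},12 \right)} = 4916 + 10 \cdot 12 = 4916 + 120 = 5036$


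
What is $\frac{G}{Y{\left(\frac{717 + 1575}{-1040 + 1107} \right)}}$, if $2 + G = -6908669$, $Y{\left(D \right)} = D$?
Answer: $- \frac{462880957}{2292} \approx -2.0196 \cdot 10^{5}$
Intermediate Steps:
$G = -6908671$ ($G = -2 - 6908669 = -6908671$)
$\frac{G}{Y{\left(\frac{717 + 1575}{-1040 + 1107} \right)}} = - \frac{6908671}{\left(717 + 1575\right) \frac{1}{-1040 + 1107}} = - \frac{6908671}{2292 \cdot \frac{1}{67}} = - \frac{6908671}{\frac{2292}{67}} = \left(-6908671\right) \frac{67}{2292} = - \frac{462880957}{2292}$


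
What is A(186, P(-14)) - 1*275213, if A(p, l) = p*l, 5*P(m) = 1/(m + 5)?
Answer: -4128257/15 ≈ -2.7522e+5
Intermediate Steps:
P(m) = 1/(5*(5 + m)) (P(m) = 1/(5*(m + 5)) = 1/(5*(5 + m)))
A(p, l) = l*p
A(186, P(-14)) - 1*275213 = (1/(5*(5 - 14)))*186 - 1*275213 = ((1/5)/(-9))*186 - 275213 = ((1/5)*(-1/9))*186 - 275213 = -1/45*186 - 275213 = -62/15 - 275213 = -4128257/15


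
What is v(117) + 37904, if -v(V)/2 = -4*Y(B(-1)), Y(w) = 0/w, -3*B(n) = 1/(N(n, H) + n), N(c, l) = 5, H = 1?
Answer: 37904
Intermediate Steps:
B(n) = -1/(3*(5 + n))
Y(w) = 0
v(V) = 0 (v(V) = -(-8)*0 = -2*0 = 0)
v(117) + 37904 = 0 + 37904 = 37904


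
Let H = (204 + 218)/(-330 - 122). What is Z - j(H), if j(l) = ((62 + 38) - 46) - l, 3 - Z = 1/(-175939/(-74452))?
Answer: -2081822195/39762214 ≈ -52.357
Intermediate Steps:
H = -211/226 (H = 422/(-452) = 422*(-1/452) = -211/226 ≈ -0.93363)
Z = 453365/175939 (Z = 3 - 1/((-175939/(-74452))) = 3 - 1/((-175939*(-1/74452))) = 3 - 1/175939/74452 = 3 - 1*74452/175939 = 3 - 74452/175939 = 453365/175939 ≈ 2.5768)
j(l) = 54 - l (j(l) = (100 - 46) - l = 54 - l)
Z - j(H) = 453365/175939 - (54 - 1*(-211/226)) = 453365/175939 - (54 + 211/226) = 453365/175939 - 1*12415/226 = 453365/175939 - 12415/226 = -2081822195/39762214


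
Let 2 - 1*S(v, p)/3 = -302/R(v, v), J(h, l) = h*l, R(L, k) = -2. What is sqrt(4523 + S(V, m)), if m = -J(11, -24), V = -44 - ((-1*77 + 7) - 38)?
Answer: 2*sqrt(1019) ≈ 63.844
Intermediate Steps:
V = 64 (V = -44 - ((-77 + 7) - 38) = -44 - (-70 - 38) = -44 - 1*(-108) = -44 + 108 = 64)
m = 264 (m = -11*(-24) = -1*(-264) = 264)
S(v, p) = -447 (S(v, p) = 6 - (-906)/(-2) = 6 - (-906)*(-1)/2 = 6 - 3*151 = 6 - 453 = -447)
sqrt(4523 + S(V, m)) = sqrt(4523 - 447) = sqrt(4076) = 2*sqrt(1019)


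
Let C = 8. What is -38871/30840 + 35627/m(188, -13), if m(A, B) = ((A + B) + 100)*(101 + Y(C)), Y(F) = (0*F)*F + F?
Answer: -4428103/61628600 ≈ -0.071851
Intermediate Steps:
Y(F) = F (Y(F) = 0*F + F = 0 + F = F)
m(A, B) = 10900 + 109*A + 109*B (m(A, B) = ((A + B) + 100)*(101 + 8) = (100 + A + B)*109 = 10900 + 109*A + 109*B)
-38871/30840 + 35627/m(188, -13) = -38871/30840 + 35627/(10900 + 109*188 + 109*(-13)) = -38871*1/30840 + 35627/(10900 + 20492 - 1417) = -12957/10280 + 35627/29975 = -4428103/61628600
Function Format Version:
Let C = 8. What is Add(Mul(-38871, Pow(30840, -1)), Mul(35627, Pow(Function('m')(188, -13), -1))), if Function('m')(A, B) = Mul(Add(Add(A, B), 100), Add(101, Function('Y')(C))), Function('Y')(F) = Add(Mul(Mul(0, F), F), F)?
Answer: Rational(-4428103, 61628600) ≈ -0.071851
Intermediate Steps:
Function('Y')(F) = F (Function('Y')(F) = Add(Mul(0, F), F) = Add(0, F) = F)
Function('m')(A, B) = Add(10900, Mul(109, A), Mul(109, B)) (Function('m')(A, B) = Mul(Add(Add(A, B), 100), Add(101, 8)) = Mul(Add(100, A, B), 109) = Add(10900, Mul(109, A), Mul(109, B)))
Add(Mul(-38871, Pow(30840, -1)), Mul(35627, Pow(Function('m')(188, -13), -1))) = Add(Mul(-38871, Pow(30840, -1)), Mul(35627, Pow(Add(10900, Mul(109, 188), Mul(109, -13)), -1))) = Add(Mul(-38871, Rational(1, 30840)), Mul(35627, Pow(Add(10900, 20492, -1417), -1))) = Add(Rational(-12957, 10280), Mul(35627, Pow(29975, -1))) = Add(Rational(-12957, 10280), Mul(35627, Rational(1, 29975))) = Add(Rational(-12957, 10280), Rational(35627, 29975)) = Rational(-4428103, 61628600)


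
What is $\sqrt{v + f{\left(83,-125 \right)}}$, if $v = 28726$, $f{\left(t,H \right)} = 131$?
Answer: $\sqrt{28857} \approx 169.87$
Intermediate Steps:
$\sqrt{v + f{\left(83,-125 \right)}} = \sqrt{28726 + 131} = \sqrt{28857}$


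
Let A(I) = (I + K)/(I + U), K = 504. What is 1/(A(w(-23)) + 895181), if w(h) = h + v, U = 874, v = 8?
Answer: 859/768960968 ≈ 1.1171e-6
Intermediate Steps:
w(h) = 8 + h (w(h) = h + 8 = 8 + h)
A(I) = (504 + I)/(874 + I) (A(I) = (I + 504)/(I + 874) = (504 + I)/(874 + I))
1/(A(w(-23)) + 895181) = 1/((504 + (8 - 23))/(874 + (8 - 23)) + 895181) = 1/((504 - 15)/(874 - 15) + 895181) = 1/(489/859 + 895181) = 1/(768960968/859) = 859/768960968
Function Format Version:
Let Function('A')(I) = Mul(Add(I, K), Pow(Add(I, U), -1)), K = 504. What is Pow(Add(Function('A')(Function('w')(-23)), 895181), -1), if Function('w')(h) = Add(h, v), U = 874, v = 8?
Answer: Rational(859, 768960968) ≈ 1.1171e-6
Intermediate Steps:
Function('w')(h) = Add(8, h) (Function('w')(h) = Add(h, 8) = Add(8, h))
Function('A')(I) = Mul(Pow(Add(874, I), -1), Add(504, I)) (Function('A')(I) = Mul(Add(I, 504), Pow(Add(I, 874), -1)) = Mul(Add(504, I), Pow(Add(874, I), -1)) = Mul(Pow(Add(874, I), -1), Add(504, I)))
Pow(Add(Function('A')(Function('w')(-23)), 895181), -1) = Pow(Add(Mul(Pow(Add(874, Add(8, -23)), -1), Add(504, Add(8, -23))), 895181), -1) = Pow(Add(Mul(Pow(Add(874, -15), -1), Add(504, -15)), 895181), -1) = Pow(Add(Mul(Pow(859, -1), 489), 895181), -1) = Pow(Add(Mul(Rational(1, 859), 489), 895181), -1) = Pow(Add(Rational(489, 859), 895181), -1) = Pow(Rational(768960968, 859), -1) = Rational(859, 768960968)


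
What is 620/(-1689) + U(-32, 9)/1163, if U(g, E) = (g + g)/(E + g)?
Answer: -16476284/45179061 ≈ -0.36469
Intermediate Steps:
U(g, E) = 2*g/(E + g) (U(g, E) = (2*g)/(E + g) = 2*g/(E + g))
620/(-1689) + U(-32, 9)/1163 = 620/(-1689) + (2*(-32)/(9 - 32))/1163 = 620*(-1/1689) + (2*(-32)/(-23))*(1/1163) = -620/1689 + (2*(-32)*(-1/23))*(1/1163) = -620/1689 + (64/23)*(1/1163) = -620/1689 + 64/26749 = -16476284/45179061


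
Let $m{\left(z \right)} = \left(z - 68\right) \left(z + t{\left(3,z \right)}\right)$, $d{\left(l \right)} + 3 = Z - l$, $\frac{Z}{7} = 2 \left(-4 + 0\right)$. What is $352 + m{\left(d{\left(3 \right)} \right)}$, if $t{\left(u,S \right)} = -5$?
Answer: $9062$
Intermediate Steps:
$Z = -56$ ($Z = 7 \cdot 2 \left(-4 + 0\right) = 7 \cdot 2 \left(-4\right) = 7 \left(-8\right) = -56$)
$d{\left(l \right)} = -59 - l$ ($d{\left(l \right)} = -3 - \left(56 + l\right) = -59 - l$)
$m{\left(z \right)} = \left(-68 + z\right) \left(-5 + z\right)$ ($m{\left(z \right)} = \left(z - 68\right) \left(z - 5\right) = \left(-68 + z\right) \left(-5 + z\right)$)
$352 + m{\left(d{\left(3 \right)} \right)} = 352 + \left(340 + \left(-59 - 3\right)^{2} - 73 \left(-59 - 3\right)\right) = 352 + \left(340 + \left(-62\right)^{2} - -4526\right) = 352 + \left(340 + 3844 + 4526\right) = 352 + 8710 = 9062$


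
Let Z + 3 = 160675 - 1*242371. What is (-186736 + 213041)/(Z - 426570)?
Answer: -26305/508269 ≈ -0.051754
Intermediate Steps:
Z = -81699 (Z = -3 + (160675 - 1*242371) = -3 + (160675 - 242371) = -3 - 81696 = -81699)
(-186736 + 213041)/(Z - 426570) = (-186736 + 213041)/(-81699 - 426570) = 26305/(-508269) = 26305*(-1/508269) = -26305/508269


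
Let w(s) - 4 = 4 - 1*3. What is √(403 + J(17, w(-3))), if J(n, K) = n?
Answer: 2*√105 ≈ 20.494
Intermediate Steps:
w(s) = 5 (w(s) = 4 + (4 - 1*3) = 4 + (4 - 3) = 4 + 1 = 5)
√(403 + J(17, w(-3))) = √(403 + 17) = √420 = 2*√105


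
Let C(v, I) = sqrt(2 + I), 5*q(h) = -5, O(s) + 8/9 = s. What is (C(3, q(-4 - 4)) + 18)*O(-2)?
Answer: -494/9 ≈ -54.889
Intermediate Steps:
O(s) = -8/9 + s
q(h) = -1 (q(h) = (1/5)*(-5) = -1)
(C(3, q(-4 - 4)) + 18)*O(-2) = (sqrt(2 - 1) + 18)*(-8/9 - 2) = (sqrt(1) + 18)*(-26/9) = (1 + 18)*(-26/9) = 19*(-26/9) = -494/9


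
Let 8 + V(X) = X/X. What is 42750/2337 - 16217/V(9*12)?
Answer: 670147/287 ≈ 2335.0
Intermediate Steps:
V(X) = -7 (V(X) = -8 + X/X = -8 + 1 = -7)
42750/2337 - 16217/V(9*12) = 42750/2337 - 16217/(-7) = 42750*(1/2337) - 16217*(-⅐) = 750/41 + 16217/7 = 670147/287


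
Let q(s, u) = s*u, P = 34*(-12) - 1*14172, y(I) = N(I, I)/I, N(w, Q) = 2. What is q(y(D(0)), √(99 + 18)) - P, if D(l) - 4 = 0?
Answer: 14580 + 3*√13/2 ≈ 14585.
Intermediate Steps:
D(l) = 4 (D(l) = 4 + 0 = 4)
y(I) = 2/I
P = -14580 (P = -408 - 14172 = -14580)
q(y(D(0)), √(99 + 18)) - P = (2/4)*√(99 + 18) - 1*(-14580) = (2*(¼))*√117 + 14580 = (3*√13)/2 + 14580 = 3*√13/2 + 14580 = 14580 + 3*√13/2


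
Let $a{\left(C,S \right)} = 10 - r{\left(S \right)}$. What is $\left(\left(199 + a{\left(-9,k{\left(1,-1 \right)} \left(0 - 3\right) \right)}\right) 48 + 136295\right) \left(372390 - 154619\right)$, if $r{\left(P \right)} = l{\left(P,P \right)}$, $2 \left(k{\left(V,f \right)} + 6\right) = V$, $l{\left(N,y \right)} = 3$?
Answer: $31834418093$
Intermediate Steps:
$k{\left(V,f \right)} = -6 + \frac{V}{2}$
$r{\left(P \right)} = 3$
$a{\left(C,S \right)} = 7$ ($a{\left(C,S \right)} = 10 - 3 = 7$)
$\left(\left(199 + a{\left(-9,k{\left(1,-1 \right)} \left(0 - 3\right) \right)}\right) 48 + 136295\right) \left(372390 - 154619\right) = \left(\left(199 + 7\right) 48 + 136295\right) \left(372390 - 154619\right) = \left(206 \cdot 48 + 136295\right) 217771 = \left(9888 + 136295\right) 217771 = 146183 \cdot 217771 = 31834418093$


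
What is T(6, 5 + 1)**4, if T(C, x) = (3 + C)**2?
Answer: 43046721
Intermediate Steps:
T(6, 5 + 1)**4 = ((3 + 6)**2)**4 = (9**2)**4 = 81**4 = 43046721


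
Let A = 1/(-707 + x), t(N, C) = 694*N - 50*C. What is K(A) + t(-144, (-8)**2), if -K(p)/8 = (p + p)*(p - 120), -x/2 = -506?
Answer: -9593640816/93025 ≈ -1.0313e+5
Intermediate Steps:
t(N, C) = -50*C + 694*N
x = 1012 (x = -2*(-506) = 1012)
A = 1/305 (A = 1/(-707 + 1012) = 1/305 ≈ 0.0032787)
K(p) = -16*p*(-120 + p) (K(p) = -8*(p + p)*(p - 120) = -8*2*p*(-120 + p) = -16*p*(-120 + p))
K(A) + t(-144, (-8)**2) = 16*(1/305)*(120 - 1*1/305) + (-50*(-8)**2 + 694*(-144)) = 16*(1/305)*(120 - 1/305) + (-50*64 - 99936) = 16*(1/305)*(36599/305) + (-3200 - 99936) = 585584/93025 - 103136 = -9593640816/93025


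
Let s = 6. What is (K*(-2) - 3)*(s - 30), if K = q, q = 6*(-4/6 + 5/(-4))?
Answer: -480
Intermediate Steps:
q = -23/2 (q = 6*(-4*1/6 + 5*(-1/4)) = 6*(-2/3 - 5/4) = 6*(-23/12) = -23/2 ≈ -11.500)
K = -23/2 ≈ -11.500
(K*(-2) - 3)*(s - 30) = (-23/2*(-2) - 3)*(6 - 30) = (23 - 3)*(-24) = 20*(-24) = -480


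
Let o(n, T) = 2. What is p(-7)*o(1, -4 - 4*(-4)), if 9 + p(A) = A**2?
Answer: 80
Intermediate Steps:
p(A) = -9 + A**2
p(-7)*o(1, -4 - 4*(-4)) = (-9 + (-7)**2)*2 = (-9 + 49)*2 = 40*2 = 80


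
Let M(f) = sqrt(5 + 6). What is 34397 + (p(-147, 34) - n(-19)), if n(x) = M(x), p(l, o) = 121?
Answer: 34518 - sqrt(11) ≈ 34515.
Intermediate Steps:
M(f) = sqrt(11)
n(x) = sqrt(11)
34397 + (p(-147, 34) - n(-19)) = 34397 + (121 - sqrt(11)) = 34518 - sqrt(11)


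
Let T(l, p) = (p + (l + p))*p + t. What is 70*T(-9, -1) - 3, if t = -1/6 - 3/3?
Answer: 2056/3 ≈ 685.33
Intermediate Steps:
t = -7/6 (t = -1*1/6 - 3*1/3 = -1/6 - 1 = -7/6 ≈ -1.1667)
T(l, p) = -7/6 + p*(l + 2*p) (T(l, p) = (p + (l + p))*p - 7/6 = (l + 2*p)*p - 7/6 = p*(l + 2*p) - 7/6 = -7/6 + p*(l + 2*p))
70*T(-9, -1) - 3 = 70*(-7/6 + 2*(-1)**2 - 9*(-1)) - 3 = 70*(-7/6 + 2*1 + 9) - 3 = 70*(-7/6 + 2 + 9) - 3 = 70*(59/6) - 3 = 2065/3 - 3 = 2056/3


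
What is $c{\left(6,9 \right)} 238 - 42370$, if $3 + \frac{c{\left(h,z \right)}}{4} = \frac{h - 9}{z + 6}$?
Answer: $- \frac{227082}{5} \approx -45416.0$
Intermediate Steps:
$c{\left(h,z \right)} = -12 + \frac{4 \left(-9 + h\right)}{6 + z}$ ($c{\left(h,z \right)} = -12 + 4 \frac{h - 9}{z + 6} = -12 + 4 \frac{-9 + h}{6 + z} = -12 + \frac{4 \left(-9 + h\right)}{6 + z}$)
$c{\left(6,9 \right)} 238 - 42370 = \frac{4 \left(-27 + 6 - 27\right)}{6 + 9} \cdot 238 - 42370 = \frac{4 \left(-27 + 6 - 27\right)}{15} \cdot 238 - 42370 = 4 \cdot \frac{1}{15} \left(-48\right) 238 - 42370 = \left(- \frac{64}{5}\right) 238 - 42370 = - \frac{15232}{5} - 42370 = - \frac{227082}{5}$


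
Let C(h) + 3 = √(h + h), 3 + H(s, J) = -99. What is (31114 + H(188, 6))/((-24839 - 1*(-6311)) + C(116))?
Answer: -19816668/11841301 - 62024*√58/343397729 ≈ -1.6749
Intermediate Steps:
H(s, J) = -102 (H(s, J) = -3 - 99 = -102)
C(h) = -3 + √2*√h (C(h) = -3 + √(h + h) = -3 + √(2*h) = -3 + √2*√h)
(31114 + H(188, 6))/((-24839 - 1*(-6311)) + C(116)) = (31114 - 102)/((-24839 - 1*(-6311)) + (-3 + √2*√116)) = 31012/((-24839 + 6311) + (-3 + √2*(2*√29))) = 31012/(-18528 + (-3 + 2*√58)) = 31012/(-18531 + 2*√58)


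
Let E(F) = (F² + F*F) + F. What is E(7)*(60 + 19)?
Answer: 8295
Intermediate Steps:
E(F) = F + 2*F² (E(F) = (F² + F²) + F = 2*F² + F = F + 2*F²)
E(7)*(60 + 19) = (7*(1 + 2*7))*(60 + 19) = (7*(1 + 14))*79 = (7*15)*79 = 105*79 = 8295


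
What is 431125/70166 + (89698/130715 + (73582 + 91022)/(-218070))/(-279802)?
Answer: 11461834552213215055/1865424299436773322 ≈ 6.1444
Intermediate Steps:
431125/70166 + (89698/130715 + (73582 + 91022)/(-218070))/(-279802) = 431125*(1/70166) + (89698*(1/130715) + 164604*(-1/218070))*(-1/279802) = 431125/70166 + (89698/130715 - 27434/36345)*(-1/279802) = 431125/70166 - 13038460/190033467*(-1/279802) = 431125/70166 + 6519230/26585872066767 = 11461834552213215055/1865424299436773322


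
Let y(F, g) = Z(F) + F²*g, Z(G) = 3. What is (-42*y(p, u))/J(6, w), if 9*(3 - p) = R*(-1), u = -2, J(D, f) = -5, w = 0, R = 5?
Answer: -5054/27 ≈ -187.19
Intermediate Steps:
p = 32/9 (p = 3 - 5*(-1)/9 = 3 - ⅑*(-5) = 3 + 5/9 = 32/9 ≈ 3.5556)
y(F, g) = 3 + g*F² (y(F, g) = 3 + F²*g = 3 + g*F²)
(-42*y(p, u))/J(6, w) = -42*(3 - 2*(32/9)²)/(-5) = -42*(3 - 2*1024/81)*(-⅕) = -42*(3 - 2048/81)*(-⅕) = -42*(-1805/81)*(-⅕) = (25270/27)*(-⅕) = -5054/27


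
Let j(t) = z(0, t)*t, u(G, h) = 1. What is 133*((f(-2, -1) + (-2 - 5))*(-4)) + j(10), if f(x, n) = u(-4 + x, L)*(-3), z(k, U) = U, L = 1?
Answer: 5420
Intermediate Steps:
j(t) = t² (j(t) = t*t = t²)
f(x, n) = -3 (f(x, n) = 1*(-3) = -3)
133*((f(-2, -1) + (-2 - 5))*(-4)) + j(10) = 133*((-3 + (-2 - 5))*(-4)) + 10² = 133*((-3 - 7)*(-4)) + 100 = 133*(-10*(-4)) + 100 = 133*40 + 100 = 5320 + 100 = 5420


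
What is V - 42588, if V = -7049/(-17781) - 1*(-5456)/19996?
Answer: -3785469391537/88887219 ≈ -42587.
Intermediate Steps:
V = 59491235/88887219 (V = -7049*(-1/17781) + 5456*(1/19996) = 7049/17781 + 1364/4999 = 59491235/88887219 ≈ 0.66929)
V - 42588 = 59491235/88887219 - 42588 = -3785469391537/88887219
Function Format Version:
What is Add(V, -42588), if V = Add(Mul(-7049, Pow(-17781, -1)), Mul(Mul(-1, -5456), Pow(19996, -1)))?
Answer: Rational(-3785469391537, 88887219) ≈ -42587.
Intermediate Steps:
V = Rational(59491235, 88887219) (V = Add(Mul(-7049, Rational(-1, 17781)), Mul(5456, Rational(1, 19996))) = Add(Rational(7049, 17781), Rational(1364, 4999)) = Rational(59491235, 88887219) ≈ 0.66929)
Add(V, -42588) = Add(Rational(59491235, 88887219), -42588) = Rational(-3785469391537, 88887219)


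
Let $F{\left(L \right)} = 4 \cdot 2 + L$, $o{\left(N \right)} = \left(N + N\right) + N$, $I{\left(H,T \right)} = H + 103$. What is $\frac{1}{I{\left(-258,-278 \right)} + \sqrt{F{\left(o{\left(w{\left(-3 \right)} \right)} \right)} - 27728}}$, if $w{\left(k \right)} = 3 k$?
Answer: $- \frac{155}{51772} - \frac{3 i \sqrt{3083}}{51772} \approx -0.0029939 - 0.0032175 i$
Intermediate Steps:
$I{\left(H,T \right)} = 103 + H$
$o{\left(N \right)} = 3 N$ ($o{\left(N \right)} = 2 N + N = 3 N$)
$F{\left(L \right)} = 8 + L$
$\frac{1}{I{\left(-258,-278 \right)} + \sqrt{F{\left(o{\left(w{\left(-3 \right)} \right)} \right)} - 27728}} = \frac{1}{\left(103 - 258\right) + \sqrt{\left(8 + 3 \cdot 3 \left(-3\right)\right) - 27728}} = \frac{1}{-155 + \sqrt{\left(8 + 3 \left(-9\right)\right) - 27728}} = \frac{1}{-155 + \sqrt{\left(8 - 27\right) - 27728}} = \frac{1}{-155 + \sqrt{-19 - 27728}} = \frac{1}{-155 + \sqrt{-27747}} = \frac{1}{-155 + 3 i \sqrt{3083}}$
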